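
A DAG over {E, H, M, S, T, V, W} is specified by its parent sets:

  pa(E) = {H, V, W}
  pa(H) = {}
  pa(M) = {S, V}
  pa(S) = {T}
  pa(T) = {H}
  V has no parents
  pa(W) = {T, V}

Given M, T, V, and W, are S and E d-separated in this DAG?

Yes

Enumerating the 6 paths from S to E and testing each for blocking by {M, T, V, W}:
  1. S ← T → W ← V → E — T:fork[blocks]; W:collider[open]; V:fork[blocks] ⇒ blocked
  2. S ← T → W → E — T:fork[blocks]; W:chain[blocks] ⇒ blocked
  3. S ← T ← H → E — T:chain[blocks]; H:fork[open] ⇒ blocked
  4. S → M ← V → W ← T ← H → E — M:collider[open]; V:fork[blocks]; W:collider[open]; T:chain[blocks]; H:fork[open] ⇒ blocked
  5. S → M ← V → W → E — M:collider[open]; V:fork[blocks]; W:chain[blocks] ⇒ blocked
  6. S → M ← V → E — M:collider[open]; V:fork[blocks] ⇒ blocked
All paths are blocked; S ⊥ E | {M, T, V, W} holds.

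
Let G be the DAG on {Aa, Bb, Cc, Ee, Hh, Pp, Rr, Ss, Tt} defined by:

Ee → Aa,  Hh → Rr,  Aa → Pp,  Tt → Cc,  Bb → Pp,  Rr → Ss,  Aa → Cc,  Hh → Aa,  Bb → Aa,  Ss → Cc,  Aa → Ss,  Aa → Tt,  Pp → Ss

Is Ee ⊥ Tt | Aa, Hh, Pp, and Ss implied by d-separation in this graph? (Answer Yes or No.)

Yes — Ee and Tt are d-separated given {Aa, Hh, Pp, Ss}.

6 paths connect Ee and Tt; each must be blocked for d-separation to hold:
Path 1: Ee → Aa → Tt
  Aa is a chain here and Aa is conditioned on, so the path is blocked at Aa.
Path 2: Ee → Aa ← Bb → Pp → Ss → Cc ← Tt
  Pp is a chain here and Pp is conditioned on, so the path is blocked at Pp.
Path 3: Ee → Aa → Cc ← Tt
  Aa is a chain here and Aa is conditioned on, so the path is blocked at Aa.
Path 4: Ee → Aa → Pp → Ss → Cc ← Tt
  Aa is a chain here and Aa is conditioned on, so the path is blocked at Aa.
Path 5: Ee → Aa → Ss → Cc ← Tt
  Aa is a chain here and Aa is conditioned on, so the path is blocked at Aa.
Path 6: Ee → Aa ← Hh → Rr → Ss → Cc ← Tt
  Hh is a fork here and Hh is conditioned on, so the path is blocked at Hh.
Since every path is blocked, d-separation holds.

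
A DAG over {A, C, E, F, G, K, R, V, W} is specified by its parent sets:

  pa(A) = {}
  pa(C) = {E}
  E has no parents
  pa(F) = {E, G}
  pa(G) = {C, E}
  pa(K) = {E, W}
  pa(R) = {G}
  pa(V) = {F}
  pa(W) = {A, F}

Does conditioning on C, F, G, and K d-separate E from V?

Enumerating the 4 paths from E to V and testing each for blocking by {C, F, G, K}:
Path 1: E → C → G → F → V
  C is a chain here and C is conditioned on, so the path is blocked at C.
Path 2: E → F → V
  F is a chain here and F is conditioned on, so the path is blocked at F.
Path 3: E → G → F → V
  G is a chain here and G is conditioned on, so the path is blocked at G.
Path 4: E → K ← W ← F → V
  F is a fork here and F is conditioned on, so the path is blocked at F.
Every path is blocked, so E and V are d-separated given {C, F, G, K}.

Yes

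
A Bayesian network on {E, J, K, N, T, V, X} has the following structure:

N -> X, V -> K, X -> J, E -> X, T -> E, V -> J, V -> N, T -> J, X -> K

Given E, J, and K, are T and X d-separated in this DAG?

We examine all 4 paths between T and X:
  1. T → J ← V → K ← X — J:collider[open]; V:fork[open]; K:collider[open] ⇒ active
  2. T → J ← V → N → X — J:collider[open]; V:fork[open]; N:chain[open] ⇒ active
  3. T → J ← X — J:collider[open] ⇒ active
  4. T → E → X — E:chain[blocks] ⇒ blocked
Since the path T → J ← V → K ← X is active, T and X are not d-separated given {E, J, K}.

No — T and X are not d-separated given {E, J, K}.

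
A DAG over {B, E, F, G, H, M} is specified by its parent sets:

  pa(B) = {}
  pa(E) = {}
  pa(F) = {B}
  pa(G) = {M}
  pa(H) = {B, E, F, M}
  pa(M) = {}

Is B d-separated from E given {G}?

We examine all 2 paths between B and E:
Path 1: B → F → H ← E
  H is a collider here and neither H nor any of its descendants is conditioned on, so the collider stays closed — the path is blocked at H.
Path 2: B → H ← E
  H is a collider here and neither H nor any of its descendants is conditioned on, so the collider stays closed — the path is blocked at H.
All paths are blocked; B ⊥ E | {G} holds.

Yes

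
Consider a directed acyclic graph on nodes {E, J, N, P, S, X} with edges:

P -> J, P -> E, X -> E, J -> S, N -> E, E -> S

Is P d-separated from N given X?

Yes

2 paths connect P and N; each must be blocked for d-separation to hold:
  1. P → E ← N — E:collider[blocks] ⇒ blocked
  2. P → J → S ← E ← N — J:chain[open]; S:collider[blocks]; E:chain[open] ⇒ blocked
Every path is blocked, so P and N are d-separated given {X}.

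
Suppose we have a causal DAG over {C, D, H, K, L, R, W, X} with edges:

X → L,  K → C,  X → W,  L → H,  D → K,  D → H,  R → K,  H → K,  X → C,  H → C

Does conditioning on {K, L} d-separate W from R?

Enumerating the 6 paths from W to R and testing each for blocking by {K, L}:
  1. W ← X → C ← H ← D → K ← R — X:fork[open]; C:collider[blocks]; H:chain[open]; D:fork[open]; K:collider[open] ⇒ blocked
  2. W ← X → C ← H → K ← R — X:fork[open]; C:collider[blocks]; H:fork[open]; K:collider[open] ⇒ blocked
  3. W ← X → C ← K ← R — X:fork[open]; C:collider[blocks]; K:chain[blocks] ⇒ blocked
  4. W ← X → L → H ← D → K ← R — X:fork[open]; L:chain[blocks]; H:collider[open]; D:fork[open]; K:collider[open] ⇒ blocked
  5. W ← X → L → H → C ← K ← R — X:fork[open]; L:chain[blocks]; H:chain[open]; C:collider[blocks]; K:chain[blocks] ⇒ blocked
  6. W ← X → L → H → K ← R — X:fork[open]; L:chain[blocks]; H:chain[open]; K:collider[open] ⇒ blocked
All paths are blocked; W ⊥ R | {K, L} holds.

Yes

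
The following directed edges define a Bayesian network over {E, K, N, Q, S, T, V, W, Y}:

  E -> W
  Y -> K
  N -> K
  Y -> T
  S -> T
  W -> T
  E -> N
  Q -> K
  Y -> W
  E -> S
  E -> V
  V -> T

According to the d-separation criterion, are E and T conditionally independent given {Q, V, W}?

Enumerating the 6 paths from E to T and testing each for blocking by {Q, V, W}:
Path 1: E → S → T
  S is a chain and S is not conditioned on — no node blocks this path, so it is active.
Path 2: E → W ← Y → T
  W is a collider and W is conditioned on, which opens it; Y is a fork and Y is not conditioned on — no node blocks this path, so it is active.
Path 3: E → W → T
  W is a chain here and W is conditioned on, so the path is blocked at W.
Path 4: E → V → T
  V is a chain here and V is conditioned on, so the path is blocked at V.
Path 5: E → N → K ← Y → W → T
  K is a collider here and neither K nor any of its descendants is conditioned on, so the collider stays closed — the path is blocked at K.
Path 6: E → N → K ← Y → T
  K is a collider here and neither K nor any of its descendants is conditioned on, so the collider stays closed — the path is blocked at K.
At least one path is unblocked, so d-separation fails.

No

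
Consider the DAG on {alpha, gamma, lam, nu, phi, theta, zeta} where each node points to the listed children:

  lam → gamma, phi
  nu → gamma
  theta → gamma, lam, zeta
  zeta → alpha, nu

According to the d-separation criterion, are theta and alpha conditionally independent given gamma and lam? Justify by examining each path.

No

3 paths connect theta and alpha; each must be blocked for d-separation to hold:
  1. theta → zeta → alpha — zeta:chain[open] ⇒ active
  2. theta → lam → gamma ← nu ← zeta → alpha — lam:chain[blocks]; gamma:collider[open]; nu:chain[open]; zeta:fork[open] ⇒ blocked
  3. theta → gamma ← nu ← zeta → alpha — gamma:collider[open]; nu:chain[open]; zeta:fork[open] ⇒ active
Because an active path exists, theta and alpha are not d-separated.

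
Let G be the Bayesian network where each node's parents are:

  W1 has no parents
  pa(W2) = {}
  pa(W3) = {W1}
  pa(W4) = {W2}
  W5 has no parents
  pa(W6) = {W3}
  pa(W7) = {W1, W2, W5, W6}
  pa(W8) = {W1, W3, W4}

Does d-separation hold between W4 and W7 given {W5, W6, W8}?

No

We examine all 5 paths between W4 and W7:
Path 1: W4 ← W2 → W7
  W2 is a fork and W2 is not conditioned on — no node blocks this path, so it is active.
Path 2: W4 → W8 ← W3 → W6 → W7
  W6 is a chain here and W6 is conditioned on, so the path is blocked at W6.
Path 3: W4 → W8 ← W3 ← W1 → W7
  W8 is a collider and W8 is conditioned on, which opens it; W3 is a chain and W3 is not conditioned on; W1 is a fork and W1 is not conditioned on — no node blocks this path, so it is active.
Path 4: W4 → W8 ← W1 → W7
  W8 is a collider and W8 is conditioned on, which opens it; W1 is a fork and W1 is not conditioned on — no node blocks this path, so it is active.
Path 5: W4 → W8 ← W1 → W3 → W6 → W7
  W6 is a chain here and W6 is conditioned on, so the path is blocked at W6.
Because an active path exists, W4 and W7 are not d-separated.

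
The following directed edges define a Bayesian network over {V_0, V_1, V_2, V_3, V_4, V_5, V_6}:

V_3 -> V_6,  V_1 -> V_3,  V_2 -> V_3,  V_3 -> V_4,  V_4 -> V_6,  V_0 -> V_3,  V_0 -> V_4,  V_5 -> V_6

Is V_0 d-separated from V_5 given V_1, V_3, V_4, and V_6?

Yes

4 paths connect V_0 and V_5; each must be blocked for d-separation to hold:
Path 1: V_0 → V_4 → V_6 ← V_5
  V_4 is a chain here and V_4 is conditioned on, so the path is blocked at V_4.
Path 2: V_0 → V_4 ← V_3 → V_6 ← V_5
  V_3 is a fork here and V_3 is conditioned on, so the path is blocked at V_3.
Path 3: V_0 → V_3 → V_4 → V_6 ← V_5
  V_3 is a chain here and V_3 is conditioned on, so the path is blocked at V_3.
Path 4: V_0 → V_3 → V_6 ← V_5
  V_3 is a chain here and V_3 is conditioned on, so the path is blocked at V_3.
All paths are blocked; V_0 ⊥ V_5 | {V_1, V_3, V_4, V_6} holds.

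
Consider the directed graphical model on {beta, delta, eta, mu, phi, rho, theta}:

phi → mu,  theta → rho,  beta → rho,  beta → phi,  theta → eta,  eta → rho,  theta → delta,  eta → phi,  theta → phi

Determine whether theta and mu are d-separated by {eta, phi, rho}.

Enumerating the 5 paths from theta to mu and testing each for blocking by {eta, phi, rho}:
Path 1: theta → phi → mu
  phi is a chain here and phi is conditioned on, so the path is blocked at phi.
Path 2: theta → rho ← beta → phi → mu
  phi is a chain here and phi is conditioned on, so the path is blocked at phi.
Path 3: theta → rho ← eta → phi → mu
  eta is a fork here and eta is conditioned on, so the path is blocked at eta.
Path 4: theta → eta → phi → mu
  eta is a chain here and eta is conditioned on, so the path is blocked at eta.
Path 5: theta → eta → rho ← beta → phi → mu
  eta is a chain here and eta is conditioned on, so the path is blocked at eta.
Since every path is blocked, d-separation holds.

Yes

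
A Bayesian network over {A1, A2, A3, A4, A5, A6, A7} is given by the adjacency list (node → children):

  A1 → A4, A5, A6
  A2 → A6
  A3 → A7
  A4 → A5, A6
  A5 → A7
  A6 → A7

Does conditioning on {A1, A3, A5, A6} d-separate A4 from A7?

Yes

There are 6 undirected paths between A4 and A7; checking each against the conditioning set {A1, A3, A5, A6}:
  1. A4 → A5 → A7 — A5:chain[blocks] ⇒ blocked
  2. A4 → A5 ← A1 → A6 → A7 — A5:collider[open]; A1:fork[blocks]; A6:chain[blocks] ⇒ blocked
  3. A4 → A6 → A7 — A6:chain[blocks] ⇒ blocked
  4. A4 → A6 ← A1 → A5 → A7 — A6:collider[open]; A1:fork[blocks]; A5:chain[blocks] ⇒ blocked
  5. A4 ← A1 → A5 → A7 — A1:fork[blocks]; A5:chain[blocks] ⇒ blocked
  6. A4 ← A1 → A6 → A7 — A1:fork[blocks]; A6:chain[blocks] ⇒ blocked
Since every path is blocked, d-separation holds.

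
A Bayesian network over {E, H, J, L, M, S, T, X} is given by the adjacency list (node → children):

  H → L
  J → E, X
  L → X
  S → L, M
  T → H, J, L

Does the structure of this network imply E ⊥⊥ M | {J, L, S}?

3 paths connect E and M; each must be blocked for d-separation to hold:
  1. E ← J ← T → H → L ← S → M — J:chain[blocks]; T:fork[open]; H:chain[open]; L:collider[open]; S:fork[blocks] ⇒ blocked
  2. E ← J ← T → L ← S → M — J:chain[blocks]; T:fork[open]; L:collider[open]; S:fork[blocks] ⇒ blocked
  3. E ← J → X ← L ← S → M — J:fork[blocks]; X:collider[blocks]; L:chain[blocks]; S:fork[blocks] ⇒ blocked
All paths are blocked; E ⊥ M | {J, L, S} holds.

Yes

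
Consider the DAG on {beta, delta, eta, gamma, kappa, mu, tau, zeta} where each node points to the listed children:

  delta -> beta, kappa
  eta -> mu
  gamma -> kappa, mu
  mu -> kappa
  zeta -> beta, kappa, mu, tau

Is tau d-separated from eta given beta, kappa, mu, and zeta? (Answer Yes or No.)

Yes

We examine all 5 paths between tau and eta:
Path 1: tau ← zeta → beta ← delta → kappa ← mu ← eta
  zeta is a fork here and zeta is conditioned on, so the path is blocked at zeta.
Path 2: tau ← zeta → beta ← delta → kappa ← gamma → mu ← eta
  zeta is a fork here and zeta is conditioned on, so the path is blocked at zeta.
Path 3: tau ← zeta → mu ← eta
  zeta is a fork here and zeta is conditioned on, so the path is blocked at zeta.
Path 4: tau ← zeta → kappa ← mu ← eta
  zeta is a fork here and zeta is conditioned on, so the path is blocked at zeta.
Path 5: tau ← zeta → kappa ← gamma → mu ← eta
  zeta is a fork here and zeta is conditioned on, so the path is blocked at zeta.
All paths are blocked; tau ⊥ eta | {beta, kappa, mu, zeta} holds.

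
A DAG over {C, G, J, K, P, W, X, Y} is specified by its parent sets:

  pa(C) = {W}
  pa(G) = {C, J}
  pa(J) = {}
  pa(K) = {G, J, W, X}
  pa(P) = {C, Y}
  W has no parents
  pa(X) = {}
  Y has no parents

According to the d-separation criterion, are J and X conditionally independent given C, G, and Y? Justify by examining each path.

There are 3 undirected paths between J and X; checking each against the conditioning set {C, G, Y}:
  1. J → G ← C ← W → K ← X — G:collider[open]; C:chain[blocks]; W:fork[open]; K:collider[blocks] ⇒ blocked
  2. J → G → K ← X — G:chain[blocks]; K:collider[blocks] ⇒ blocked
  3. J → K ← X — K:collider[blocks] ⇒ blocked
All paths are blocked; J ⊥ X | {C, G, Y} holds.

Yes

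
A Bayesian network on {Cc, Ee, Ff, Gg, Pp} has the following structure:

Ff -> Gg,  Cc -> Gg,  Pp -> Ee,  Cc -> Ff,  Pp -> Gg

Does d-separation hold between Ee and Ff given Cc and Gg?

No

There are 2 undirected paths between Ee and Ff; checking each against the conditioning set {Cc, Gg}:
Path 1: Ee ← Pp → Gg ← Ff
  Pp is a fork and Pp is not conditioned on; Gg is a collider and Gg is conditioned on, which opens it — no node blocks this path, so it is active.
Path 2: Ee ← Pp → Gg ← Cc → Ff
  Cc is a fork here and Cc is conditioned on, so the path is blocked at Cc.
Since the path Ee ← Pp → Gg ← Ff is active, Ee and Ff are not d-separated given {Cc, Gg}.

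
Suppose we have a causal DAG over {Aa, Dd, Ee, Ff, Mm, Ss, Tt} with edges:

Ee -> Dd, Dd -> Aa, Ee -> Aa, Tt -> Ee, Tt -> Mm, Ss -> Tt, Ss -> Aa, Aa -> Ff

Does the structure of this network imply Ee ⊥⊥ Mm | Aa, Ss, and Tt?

3 paths connect Ee and Mm; each must be blocked for d-separation to hold:
Path 1: Ee → Dd → Aa ← Ss → Tt → Mm
  Ss is a fork here and Ss is conditioned on, so the path is blocked at Ss.
Path 2: Ee ← Tt → Mm
  Tt is a fork here and Tt is conditioned on, so the path is blocked at Tt.
Path 3: Ee → Aa ← Ss → Tt → Mm
  Ss is a fork here and Ss is conditioned on, so the path is blocked at Ss.
All paths are blocked; Ee ⊥ Mm | {Aa, Ss, Tt} holds.

Yes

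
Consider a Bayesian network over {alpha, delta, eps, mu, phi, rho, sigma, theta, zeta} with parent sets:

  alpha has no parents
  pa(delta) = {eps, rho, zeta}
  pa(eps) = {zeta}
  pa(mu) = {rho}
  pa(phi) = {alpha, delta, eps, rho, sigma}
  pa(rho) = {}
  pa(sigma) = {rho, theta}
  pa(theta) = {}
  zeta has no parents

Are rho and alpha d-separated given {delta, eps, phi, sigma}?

We examine all 5 paths between rho and alpha:
Path 1: rho → phi ← alpha
  phi is a collider and phi is conditioned on, which opens it — no node blocks this path, so it is active.
Path 2: rho → delta ← zeta → eps → phi ← alpha
  eps is a chain here and eps is conditioned on, so the path is blocked at eps.
Path 3: rho → delta → phi ← alpha
  delta is a chain here and delta is conditioned on, so the path is blocked at delta.
Path 4: rho → delta ← eps → phi ← alpha
  eps is a fork here and eps is conditioned on, so the path is blocked at eps.
Path 5: rho → sigma → phi ← alpha
  sigma is a chain here and sigma is conditioned on, so the path is blocked at sigma.
At least one path is unblocked, so d-separation fails.

No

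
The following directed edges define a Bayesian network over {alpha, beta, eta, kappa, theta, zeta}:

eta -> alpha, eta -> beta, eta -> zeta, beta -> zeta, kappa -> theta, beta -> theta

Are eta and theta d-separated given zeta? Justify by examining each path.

No — eta and theta are not d-separated given {zeta}.

2 paths connect eta and theta; each must be blocked for d-separation to hold:
Path 1: eta → beta → theta
  beta is a chain and beta is not conditioned on — no node blocks this path, so it is active.
Path 2: eta → zeta ← beta → theta
  zeta is a collider and zeta is conditioned on, which opens it; beta is a fork and beta is not conditioned on — no node blocks this path, so it is active.
At least one path is unblocked, so d-separation fails.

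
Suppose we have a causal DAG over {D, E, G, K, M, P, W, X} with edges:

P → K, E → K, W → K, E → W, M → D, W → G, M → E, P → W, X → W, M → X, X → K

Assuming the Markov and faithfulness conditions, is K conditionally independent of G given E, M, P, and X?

No — K and G are not d-separated given {E, M, P, X}.

We examine all 6 paths between K and G:
  1. K ← P → W → G — P:fork[blocks]; W:chain[open] ⇒ blocked
  2. K ← X ← M → E → W → G — X:chain[blocks]; M:fork[blocks]; E:chain[blocks]; W:chain[open] ⇒ blocked
  3. K ← X → W → G — X:fork[blocks]; W:chain[open] ⇒ blocked
  4. K ← E ← M → X → W → G — E:chain[blocks]; M:fork[blocks]; X:chain[blocks]; W:chain[open] ⇒ blocked
  5. K ← E → W → G — E:fork[blocks]; W:chain[open] ⇒ blocked
  6. K ← W → G — W:fork[open] ⇒ active
At least one path is unblocked, so d-separation fails.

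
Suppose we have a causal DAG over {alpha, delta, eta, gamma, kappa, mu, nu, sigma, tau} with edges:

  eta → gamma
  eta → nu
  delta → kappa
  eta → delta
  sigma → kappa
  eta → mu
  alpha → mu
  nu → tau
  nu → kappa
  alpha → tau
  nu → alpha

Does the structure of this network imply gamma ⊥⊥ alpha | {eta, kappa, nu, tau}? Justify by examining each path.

Yes — gamma and alpha are d-separated given {eta, kappa, nu, tau}.

There are 5 undirected paths between gamma and alpha; checking each against the conditioning set {eta, kappa, nu, tau}:
Path 1: gamma ← eta → mu ← alpha
  eta is a fork here and eta is conditioned on, so the path is blocked at eta.
Path 2: gamma ← eta → nu → alpha
  eta is a fork here and eta is conditioned on, so the path is blocked at eta.
Path 3: gamma ← eta → nu → tau ← alpha
  eta is a fork here and eta is conditioned on, so the path is blocked at eta.
Path 4: gamma ← eta → delta → kappa ← nu → alpha
  eta is a fork here and eta is conditioned on, so the path is blocked at eta.
Path 5: gamma ← eta → delta → kappa ← nu → tau ← alpha
  eta is a fork here and eta is conditioned on, so the path is blocked at eta.
Every path is blocked, so gamma and alpha are d-separated given {eta, kappa, nu, tau}.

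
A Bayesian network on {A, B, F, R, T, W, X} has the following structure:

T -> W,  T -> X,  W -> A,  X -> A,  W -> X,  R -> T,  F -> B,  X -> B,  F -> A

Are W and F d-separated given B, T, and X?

We examine all 6 paths between W and F:
  1. W ← T → X → B ← F — T:fork[blocks]; X:chain[blocks]; B:collider[open] ⇒ blocked
  2. W ← T → X → A ← F — T:fork[blocks]; X:chain[blocks]; A:collider[blocks] ⇒ blocked
  3. W → X → B ← F — X:chain[blocks]; B:collider[open] ⇒ blocked
  4. W → X → A ← F — X:chain[blocks]; A:collider[blocks] ⇒ blocked
  5. W → A ← X → B ← F — A:collider[blocks]; X:fork[blocks]; B:collider[open] ⇒ blocked
  6. W → A ← F — A:collider[blocks] ⇒ blocked
All paths are blocked; W ⊥ F | {B, T, X} holds.

Yes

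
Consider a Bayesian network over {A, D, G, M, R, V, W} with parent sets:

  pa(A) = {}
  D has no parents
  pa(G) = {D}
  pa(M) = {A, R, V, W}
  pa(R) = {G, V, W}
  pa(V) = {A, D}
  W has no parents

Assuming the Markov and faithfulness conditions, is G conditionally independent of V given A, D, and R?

We examine all 6 paths between G and V:
Path 1: G → R → M ← V
  R is a chain here and R is conditioned on, so the path is blocked at R.
Path 2: G → R → M ← A → V
  R is a chain here and R is conditioned on, so the path is blocked at R.
Path 3: G → R ← V
  R is a collider and R is conditioned on, which opens it — no node blocks this path, so it is active.
Path 4: G → R ← W → M ← V
  M is a collider here and neither M nor any of its descendants is conditioned on, so the collider stays closed — the path is blocked at M.
Path 5: G → R ← W → M ← A → V
  M is a collider here and neither M nor any of its descendants is conditioned on, so the collider stays closed — the path is blocked at M.
Path 6: G ← D → V
  D is a fork here and D is conditioned on, so the path is blocked at D.
Since the path G → R ← V is active, G and V are not d-separated given {A, D, R}.

No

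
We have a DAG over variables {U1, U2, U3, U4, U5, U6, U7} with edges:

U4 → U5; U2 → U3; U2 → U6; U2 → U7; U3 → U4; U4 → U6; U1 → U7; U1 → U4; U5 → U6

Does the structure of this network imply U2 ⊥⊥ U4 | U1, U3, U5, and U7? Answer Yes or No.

Enumerating the 4 paths from U2 to U4 and testing each for blocking by {U1, U3, U5, U7}:
Path 1: U2 → U7 ← U1 → U4
  U1 is a fork here and U1 is conditioned on, so the path is blocked at U1.
Path 2: U2 → U3 → U4
  U3 is a chain here and U3 is conditioned on, so the path is blocked at U3.
Path 3: U2 → U6 ← U4
  U6 is a collider here and neither U6 nor any of its descendants is conditioned on, so the collider stays closed — the path is blocked at U6.
Path 4: U2 → U6 ← U5 ← U4
  U6 is a collider here and neither U6 nor any of its descendants is conditioned on, so the collider stays closed — the path is blocked at U6.
All paths are blocked; U2 ⊥ U4 | {U1, U3, U5, U7} holds.

Yes — U2 and U4 are d-separated given {U1, U3, U5, U7}.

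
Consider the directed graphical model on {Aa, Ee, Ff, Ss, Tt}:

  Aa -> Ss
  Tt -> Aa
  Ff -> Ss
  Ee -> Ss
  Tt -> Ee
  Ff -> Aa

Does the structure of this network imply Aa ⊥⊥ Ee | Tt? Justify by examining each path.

We examine all 3 paths between Aa and Ee:
Path 1: Aa → Ss ← Ee
  Ss is a collider here and neither Ss nor any of its descendants is conditioned on, so the collider stays closed — the path is blocked at Ss.
Path 2: Aa ← Tt → Ee
  Tt is a fork here and Tt is conditioned on, so the path is blocked at Tt.
Path 3: Aa ← Ff → Ss ← Ee
  Ss is a collider here and neither Ss nor any of its descendants is conditioned on, so the collider stays closed — the path is blocked at Ss.
Every path is blocked, so Aa and Ee are d-separated given {Tt}.

Yes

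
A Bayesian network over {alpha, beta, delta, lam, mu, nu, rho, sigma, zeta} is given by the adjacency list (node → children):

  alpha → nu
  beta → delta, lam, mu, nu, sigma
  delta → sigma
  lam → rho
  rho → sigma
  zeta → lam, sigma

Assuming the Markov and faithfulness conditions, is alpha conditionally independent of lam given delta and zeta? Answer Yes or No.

Yes

5 paths connect alpha and lam; each must be blocked for d-separation to hold:
  1. alpha → nu ← beta → sigma ← zeta → lam — nu:collider[blocks]; beta:fork[open]; sigma:collider[blocks]; zeta:fork[blocks] ⇒ blocked
  2. alpha → nu ← beta → sigma ← rho ← lam — nu:collider[blocks]; beta:fork[open]; sigma:collider[blocks]; rho:chain[open] ⇒ blocked
  3. alpha → nu ← beta → delta → sigma ← zeta → lam — nu:collider[blocks]; beta:fork[open]; delta:chain[blocks]; sigma:collider[blocks]; zeta:fork[blocks] ⇒ blocked
  4. alpha → nu ← beta → delta → sigma ← rho ← lam — nu:collider[blocks]; beta:fork[open]; delta:chain[blocks]; sigma:collider[blocks]; rho:chain[open] ⇒ blocked
  5. alpha → nu ← beta → lam — nu:collider[blocks]; beta:fork[open] ⇒ blocked
Every path is blocked, so alpha and lam are d-separated given {delta, zeta}.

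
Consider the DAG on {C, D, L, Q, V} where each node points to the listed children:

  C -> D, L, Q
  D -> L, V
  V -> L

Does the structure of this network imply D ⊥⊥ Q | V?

No — D and Q are not d-separated given {V}.

Enumerating the 3 paths from D to Q and testing each for blocking by {V}:
  1. D → V → L ← C → Q — V:chain[blocks]; L:collider[blocks]; C:fork[open] ⇒ blocked
  2. D ← C → Q — C:fork[open] ⇒ active
  3. D → L ← C → Q — L:collider[blocks]; C:fork[open] ⇒ blocked
At least one path is unblocked, so d-separation fails.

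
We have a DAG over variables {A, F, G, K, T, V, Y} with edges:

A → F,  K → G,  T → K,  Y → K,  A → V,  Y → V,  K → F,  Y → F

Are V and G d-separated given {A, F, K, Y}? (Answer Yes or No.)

Yes

Enumerating the 4 paths from V to G and testing each for blocking by {A, F, K, Y}:
  1. V ← A → F ← K → G — A:fork[blocks]; F:collider[open]; K:fork[blocks] ⇒ blocked
  2. V ← A → F ← Y → K → G — A:fork[blocks]; F:collider[open]; Y:fork[blocks]; K:chain[blocks] ⇒ blocked
  3. V ← Y → F ← K → G — Y:fork[blocks]; F:collider[open]; K:fork[blocks] ⇒ blocked
  4. V ← Y → K → G — Y:fork[blocks]; K:chain[blocks] ⇒ blocked
All paths are blocked; V ⊥ G | {A, F, K, Y} holds.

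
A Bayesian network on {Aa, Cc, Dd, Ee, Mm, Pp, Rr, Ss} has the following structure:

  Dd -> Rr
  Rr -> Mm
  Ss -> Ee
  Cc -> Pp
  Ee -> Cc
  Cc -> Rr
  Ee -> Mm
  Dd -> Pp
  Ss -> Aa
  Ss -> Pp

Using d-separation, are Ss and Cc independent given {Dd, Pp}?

Enumerating the 6 paths from Ss to Cc and testing each for blocking by {Dd, Pp}:
  1. Ss → Ee → Mm ← Rr ← Dd → Pp ← Cc — Ee:chain[open]; Mm:collider[blocks]; Rr:chain[open]; Dd:fork[blocks]; Pp:collider[open] ⇒ blocked
  2. Ss → Ee → Mm ← Rr ← Cc — Ee:chain[open]; Mm:collider[blocks]; Rr:chain[open] ⇒ blocked
  3. Ss → Ee → Cc — Ee:chain[open] ⇒ active
  4. Ss → Pp ← Dd → Rr → Mm ← Ee → Cc — Pp:collider[open]; Dd:fork[blocks]; Rr:chain[open]; Mm:collider[blocks]; Ee:fork[open] ⇒ blocked
  5. Ss → Pp ← Dd → Rr ← Cc — Pp:collider[open]; Dd:fork[blocks]; Rr:collider[blocks] ⇒ blocked
  6. Ss → Pp ← Cc — Pp:collider[open] ⇒ active
Since the path Ss → Ee → Cc is active, Ss and Cc are not d-separated given {Dd, Pp}.

No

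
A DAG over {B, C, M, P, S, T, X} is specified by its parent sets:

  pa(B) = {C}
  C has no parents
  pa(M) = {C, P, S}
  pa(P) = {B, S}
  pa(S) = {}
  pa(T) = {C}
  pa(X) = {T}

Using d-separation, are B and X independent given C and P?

Yes

Enumerating the 3 paths from B to X and testing each for blocking by {C, P}:
Path 1: B → P ← S → M ← C → T → X
  M is a collider here and neither M nor any of its descendants is conditioned on, so the collider stays closed — the path is blocked at M.
Path 2: B → P → M ← C → T → X
  P is a chain here and P is conditioned on, so the path is blocked at P.
Path 3: B ← C → T → X
  C is a fork here and C is conditioned on, so the path is blocked at C.
All paths are blocked; B ⊥ X | {C, P} holds.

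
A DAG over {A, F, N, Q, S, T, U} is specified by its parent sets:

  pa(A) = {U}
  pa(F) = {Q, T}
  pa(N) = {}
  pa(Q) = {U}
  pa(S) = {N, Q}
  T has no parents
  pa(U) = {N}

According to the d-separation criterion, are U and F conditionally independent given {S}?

Enumerating the 2 paths from U to F and testing each for blocking by {S}:
Path 1: U ← N → S ← Q → F
  N is a fork and N is not conditioned on; S is a collider and S is conditioned on, which opens it; Q is a fork and Q is not conditioned on — no node blocks this path, so it is active.
Path 2: U → Q → F
  Q is a chain and Q is not conditioned on — no node blocks this path, so it is active.
At least one path is unblocked, so d-separation fails.

No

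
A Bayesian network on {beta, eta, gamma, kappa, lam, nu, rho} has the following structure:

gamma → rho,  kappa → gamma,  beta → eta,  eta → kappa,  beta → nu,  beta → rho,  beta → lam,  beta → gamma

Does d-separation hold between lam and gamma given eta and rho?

No

Enumerating the 3 paths from lam to gamma and testing each for blocking by {eta, rho}:
  1. lam ← beta → rho ← gamma — beta:fork[open]; rho:collider[open] ⇒ active
  2. lam ← beta → eta → kappa → gamma — beta:fork[open]; eta:chain[blocks]; kappa:chain[open] ⇒ blocked
  3. lam ← beta → gamma — beta:fork[open] ⇒ active
Because an active path exists, lam and gamma are not d-separated.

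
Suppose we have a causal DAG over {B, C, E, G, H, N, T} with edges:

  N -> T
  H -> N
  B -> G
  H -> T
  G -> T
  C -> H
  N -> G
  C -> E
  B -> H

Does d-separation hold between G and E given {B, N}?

Yes

Enumerating the 5 paths from G to E and testing each for blocking by {B, N}:
Path 1: G ← N → T ← H ← C → E
  N is a fork here and N is conditioned on, so the path is blocked at N.
Path 2: G ← N ← H ← C → E
  N is a chain here and N is conditioned on, so the path is blocked at N.
Path 3: G ← B → H ← C → E
  B is a fork here and B is conditioned on, so the path is blocked at B.
Path 4: G → T ← N ← H ← C → E
  T is a collider here and neither T nor any of its descendants is conditioned on, so the collider stays closed — the path is blocked at T.
Path 5: G → T ← H ← C → E
  T is a collider here and neither T nor any of its descendants is conditioned on, so the collider stays closed — the path is blocked at T.
All paths are blocked; G ⊥ E | {B, N} holds.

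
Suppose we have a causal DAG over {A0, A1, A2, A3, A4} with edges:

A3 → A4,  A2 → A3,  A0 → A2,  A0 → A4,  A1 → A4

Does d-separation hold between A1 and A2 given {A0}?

Yes — A1 and A2 are d-separated given {A0}.

We examine all 2 paths between A1 and A2:
Path 1: A1 → A4 ← A3 ← A2
  A4 is a collider here and neither A4 nor any of its descendants is conditioned on, so the collider stays closed — the path is blocked at A4.
Path 2: A1 → A4 ← A0 → A2
  A4 is a collider here and neither A4 nor any of its descendants is conditioned on, so the collider stays closed — the path is blocked at A4.
Every path is blocked, so A1 and A2 are d-separated given {A0}.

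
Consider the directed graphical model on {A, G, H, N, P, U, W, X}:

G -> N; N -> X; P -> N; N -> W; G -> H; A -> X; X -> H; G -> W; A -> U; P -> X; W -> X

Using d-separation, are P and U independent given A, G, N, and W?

Enumerating the 6 paths from P to U and testing each for blocking by {A, G, N, W}:
Path 1: P → X ← A → U
  X is a collider here and neither X nor any of its descendants is conditioned on, so the collider stays closed — the path is blocked at X.
Path 2: P → N ← G → H ← X ← A → U
  G is a fork here and G is conditioned on, so the path is blocked at G.
Path 3: P → N ← G → W → X ← A → U
  G is a fork here and G is conditioned on, so the path is blocked at G.
Path 4: P → N → X ← A → U
  N is a chain here and N is conditioned on, so the path is blocked at N.
Path 5: P → N → W ← G → H ← X ← A → U
  N is a chain here and N is conditioned on, so the path is blocked at N.
Path 6: P → N → W → X ← A → U
  N is a chain here and N is conditioned on, so the path is blocked at N.
Every path is blocked, so P and U are d-separated given {A, G, N, W}.

Yes — P and U are d-separated given {A, G, N, W}.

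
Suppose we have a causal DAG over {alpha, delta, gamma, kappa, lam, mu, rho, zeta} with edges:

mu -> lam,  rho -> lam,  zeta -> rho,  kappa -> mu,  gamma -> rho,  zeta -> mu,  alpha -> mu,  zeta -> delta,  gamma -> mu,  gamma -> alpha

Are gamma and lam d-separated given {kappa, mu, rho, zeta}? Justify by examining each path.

Yes

There are 6 undirected paths between gamma and lam; checking each against the conditioning set {kappa, mu, rho, zeta}:
Path 1: gamma → rho ← zeta → mu → lam
  zeta is a fork here and zeta is conditioned on, so the path is blocked at zeta.
Path 2: gamma → rho → lam
  rho is a chain here and rho is conditioned on, so the path is blocked at rho.
Path 3: gamma → alpha → mu ← zeta → rho → lam
  zeta is a fork here and zeta is conditioned on, so the path is blocked at zeta.
Path 4: gamma → alpha → mu → lam
  mu is a chain here and mu is conditioned on, so the path is blocked at mu.
Path 5: gamma → mu ← zeta → rho → lam
  zeta is a fork here and zeta is conditioned on, so the path is blocked at zeta.
Path 6: gamma → mu → lam
  mu is a chain here and mu is conditioned on, so the path is blocked at mu.
All paths are blocked; gamma ⊥ lam | {kappa, mu, rho, zeta} holds.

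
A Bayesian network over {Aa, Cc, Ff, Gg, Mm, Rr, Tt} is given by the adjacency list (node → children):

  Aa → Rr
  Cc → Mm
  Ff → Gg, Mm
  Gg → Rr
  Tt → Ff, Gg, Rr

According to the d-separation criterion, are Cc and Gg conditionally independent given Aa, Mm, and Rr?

3 paths connect Cc and Gg; each must be blocked for d-separation to hold:
  1. Cc → Mm ← Ff ← Tt → Rr ← Gg — Mm:collider[open]; Ff:chain[open]; Tt:fork[open]; Rr:collider[open] ⇒ active
  2. Cc → Mm ← Ff ← Tt → Gg — Mm:collider[open]; Ff:chain[open]; Tt:fork[open] ⇒ active
  3. Cc → Mm ← Ff → Gg — Mm:collider[open]; Ff:fork[open] ⇒ active
Because an active path exists, Cc and Gg are not d-separated.

No — Cc and Gg are not d-separated given {Aa, Mm, Rr}.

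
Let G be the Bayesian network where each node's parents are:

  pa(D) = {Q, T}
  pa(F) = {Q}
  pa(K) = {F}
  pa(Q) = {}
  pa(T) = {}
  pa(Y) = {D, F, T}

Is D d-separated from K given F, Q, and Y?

There are 3 undirected paths between D and K; checking each against the conditioning set {F, Q, Y}:
Path 1: D ← T → Y ← F → K
  F is a fork here and F is conditioned on, so the path is blocked at F.
Path 2: D → Y ← F → K
  F is a fork here and F is conditioned on, so the path is blocked at F.
Path 3: D ← Q → F → K
  Q is a fork here and Q is conditioned on, so the path is blocked at Q.
All paths are blocked; D ⊥ K | {F, Q, Y} holds.

Yes — D and K are d-separated given {F, Q, Y}.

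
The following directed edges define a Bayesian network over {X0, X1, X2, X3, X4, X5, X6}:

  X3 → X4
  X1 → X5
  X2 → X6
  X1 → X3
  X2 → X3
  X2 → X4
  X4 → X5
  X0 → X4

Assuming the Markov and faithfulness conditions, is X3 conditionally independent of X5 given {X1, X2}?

No

3 paths connect X3 and X5; each must be blocked for d-separation to hold:
  1. X3 → X4 → X5 — X4:chain[open] ⇒ active
  2. X3 ← X1 → X5 — X1:fork[blocks] ⇒ blocked
  3. X3 ← X2 → X4 → X5 — X2:fork[blocks]; X4:chain[open] ⇒ blocked
Since the path X3 → X4 → X5 is active, X3 and X5 are not d-separated given {X1, X2}.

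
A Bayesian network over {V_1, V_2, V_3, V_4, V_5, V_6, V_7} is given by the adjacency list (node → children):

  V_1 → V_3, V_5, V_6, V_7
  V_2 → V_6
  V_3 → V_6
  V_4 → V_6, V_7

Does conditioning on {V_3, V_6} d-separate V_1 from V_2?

No

Enumerating the 3 paths from V_1 to V_2 and testing each for blocking by {V_3, V_6}:
  1. V_1 → V_6 ← V_2 — V_6:collider[open] ⇒ active
  2. V_1 → V_3 → V_6 ← V_2 — V_3:chain[blocks]; V_6:collider[open] ⇒ blocked
  3. V_1 → V_7 ← V_4 → V_6 ← V_2 — V_7:collider[blocks]; V_4:fork[open]; V_6:collider[open] ⇒ blocked
Since the path V_1 → V_6 ← V_2 is active, V_1 and V_2 are not d-separated given {V_3, V_6}.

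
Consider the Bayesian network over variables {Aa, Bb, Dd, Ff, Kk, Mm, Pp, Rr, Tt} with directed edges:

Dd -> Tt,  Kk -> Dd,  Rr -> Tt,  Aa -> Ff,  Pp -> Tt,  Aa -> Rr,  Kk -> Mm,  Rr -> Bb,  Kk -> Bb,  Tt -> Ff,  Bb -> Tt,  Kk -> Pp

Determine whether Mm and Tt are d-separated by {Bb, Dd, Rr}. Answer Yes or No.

No

Enumerating the 5 paths from Mm to Tt and testing each for blocking by {Bb, Dd, Rr}:
Path 1: Mm ← Kk → Dd → Tt
  Dd is a chain here and Dd is conditioned on, so the path is blocked at Dd.
Path 2: Mm ← Kk → Bb → Tt
  Bb is a chain here and Bb is conditioned on, so the path is blocked at Bb.
Path 3: Mm ← Kk → Bb ← Rr → Tt
  Rr is a fork here and Rr is conditioned on, so the path is blocked at Rr.
Path 4: Mm ← Kk → Bb ← Rr ← Aa → Ff ← Tt
  Rr is a chain here and Rr is conditioned on, so the path is blocked at Rr.
Path 5: Mm ← Kk → Pp → Tt
  Kk is a fork and Kk is not conditioned on; Pp is a chain and Pp is not conditioned on — no node blocks this path, so it is active.
Since the path Mm ← Kk → Pp → Tt is active, Mm and Tt are not d-separated given {Bb, Dd, Rr}.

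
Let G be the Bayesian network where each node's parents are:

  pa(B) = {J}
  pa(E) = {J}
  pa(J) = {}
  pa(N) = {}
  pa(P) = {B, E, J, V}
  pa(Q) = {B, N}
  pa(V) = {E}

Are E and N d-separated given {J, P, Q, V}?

We examine all 6 paths between E and N:
  1. E ← J → B → Q ← N — J:fork[blocks]; B:chain[open]; Q:collider[open] ⇒ blocked
  2. E ← J → P ← B → Q ← N — J:fork[blocks]; P:collider[open]; B:fork[open]; Q:collider[open] ⇒ blocked
  3. E → V → P ← B → Q ← N — V:chain[blocks]; P:collider[open]; B:fork[open]; Q:collider[open] ⇒ blocked
  4. E → V → P ← J → B → Q ← N — V:chain[blocks]; P:collider[open]; J:fork[blocks]; B:chain[open]; Q:collider[open] ⇒ blocked
  5. E → P ← B → Q ← N — P:collider[open]; B:fork[open]; Q:collider[open] ⇒ active
  6. E → P ← J → B → Q ← N — P:collider[open]; J:fork[blocks]; B:chain[open]; Q:collider[open] ⇒ blocked
At least one path is unblocked, so d-separation fails.

No — E and N are not d-separated given {J, P, Q, V}.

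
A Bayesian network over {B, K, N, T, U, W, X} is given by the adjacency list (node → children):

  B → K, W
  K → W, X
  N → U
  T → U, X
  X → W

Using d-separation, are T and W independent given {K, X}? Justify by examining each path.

Yes — T and W are d-separated given {K, X}.

Enumerating the 3 paths from T to W and testing each for blocking by {K, X}:
Path 1: T → X → W
  X is a chain here and X is conditioned on, so the path is blocked at X.
Path 2: T → X ← K → W
  K is a fork here and K is conditioned on, so the path is blocked at K.
Path 3: T → X ← K ← B → W
  K is a chain here and K is conditioned on, so the path is blocked at K.
All paths are blocked; T ⊥ W | {K, X} holds.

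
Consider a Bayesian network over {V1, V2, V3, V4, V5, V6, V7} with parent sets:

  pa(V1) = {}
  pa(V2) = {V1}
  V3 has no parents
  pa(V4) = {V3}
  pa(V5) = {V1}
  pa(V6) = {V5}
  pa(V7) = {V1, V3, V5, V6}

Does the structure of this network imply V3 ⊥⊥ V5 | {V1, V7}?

Enumerating the 3 paths from V3 to V5 and testing each for blocking by {V1, V7}:
Path 1: V3 → V7 ← V1 → V5
  V1 is a fork here and V1 is conditioned on, so the path is blocked at V1.
Path 2: V3 → V7 ← V6 ← V5
  V7 is a collider and V7 is conditioned on, which opens it; V6 is a chain and V6 is not conditioned on — no node blocks this path, so it is active.
Path 3: V3 → V7 ← V5
  V7 is a collider and V7 is conditioned on, which opens it — no node blocks this path, so it is active.
At least one path is unblocked, so d-separation fails.

No — V3 and V5 are not d-separated given {V1, V7}.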